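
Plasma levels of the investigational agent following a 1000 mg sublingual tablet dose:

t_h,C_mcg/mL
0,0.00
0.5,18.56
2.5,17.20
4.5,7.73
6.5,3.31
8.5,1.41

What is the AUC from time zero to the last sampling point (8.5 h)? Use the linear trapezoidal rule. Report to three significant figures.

Trapezoidal AUC_0→8.5:
  [0→0.5]: (0.00+18.56)/2 × 0.5 = 4.64
  [0.5→2.5]: (18.56+17.20)/2 × 2 = 35.76
  [2.5→4.5]: (17.20+7.73)/2 × 2 = 24.93
  [4.5→6.5]: (7.73+3.31)/2 × 2 = 11.04
  [6.5→8.5]: (3.31+1.41)/2 × 2 = 4.72
  Sum = 81.09 mcg/mL·h

AUC = 81.1 mcg/mL·h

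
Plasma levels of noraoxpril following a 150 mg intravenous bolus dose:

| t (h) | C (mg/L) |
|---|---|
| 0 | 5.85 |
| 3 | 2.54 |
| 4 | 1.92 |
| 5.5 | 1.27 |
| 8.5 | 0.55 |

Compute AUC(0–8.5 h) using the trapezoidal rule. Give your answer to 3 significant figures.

Trapezoidal AUC_0→8.5:
  [0→3]: (5.85+2.54)/2 × 3 = 12.585
  [3→4]: (2.54+1.92)/2 × 1 = 2.23
  [4→5.5]: (1.92+1.27)/2 × 1.5 = 2.3925
  [5.5→8.5]: (1.27+0.55)/2 × 3 = 2.73
  Sum = 19.9375 mg/L·h

AUC = 19.9 mg/L·h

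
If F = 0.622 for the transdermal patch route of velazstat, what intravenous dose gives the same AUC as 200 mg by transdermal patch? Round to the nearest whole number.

D_iv = 124 mg

Systemic exposure from an extravascular dose = F × D_ev, so the equivalent IV dose is F × D_ev.
D_iv = F × D_ev = 0.622 × 200 = 124.4 mg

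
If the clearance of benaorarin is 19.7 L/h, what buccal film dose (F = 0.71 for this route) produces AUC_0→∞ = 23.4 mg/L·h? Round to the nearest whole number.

Dose = 649 mg

Dose = CL × AUC_0→∞ / F
     = 19.7 × 23.4 / 0.71 = 649.268 mg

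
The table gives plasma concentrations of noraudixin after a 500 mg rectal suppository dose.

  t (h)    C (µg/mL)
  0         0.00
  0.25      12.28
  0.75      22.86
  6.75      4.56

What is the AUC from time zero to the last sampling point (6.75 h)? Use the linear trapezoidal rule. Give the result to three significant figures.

AUC = 92.6 µg/mL·h

Trapezoidal AUC_0→6.75:
  [0→0.25]: (0.00+12.28)/2 × 0.25 = 1.535
  [0.25→0.75]: (12.28+22.86)/2 × 0.5 = 8.785
  [0.75→6.75]: (22.86+4.56)/2 × 6 = 82.26
  Sum = 92.58 µg/mL·h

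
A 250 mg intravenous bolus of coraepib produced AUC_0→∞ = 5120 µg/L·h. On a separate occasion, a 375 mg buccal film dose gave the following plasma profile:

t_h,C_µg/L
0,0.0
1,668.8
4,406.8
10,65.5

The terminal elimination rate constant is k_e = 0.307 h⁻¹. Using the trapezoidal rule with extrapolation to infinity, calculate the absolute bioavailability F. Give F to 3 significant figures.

Trapezoidal AUC_0→10 (buccal film):
  [0→1]: (0.0+668.8)/2 × 1 = 334.4
  [1→4]: (668.8+406.8)/2 × 3 = 1613.4
  [4→10]: (406.8+65.5)/2 × 6 = 1416.9
  Sum = 3364.7 µg/L·h
Tail: C_last/k_e = 65.5/0.307 = 213.355
AUC_0→∞ (buccal film) = 3364.7 + 213.355 = 3578.055 µg/L·h
F = (AUC_ev/D_ev)/(AUC_iv/D_iv) = (3578.055/375)/(5120/250) = 9.54148/20.48 = 0.4659

F = 0.466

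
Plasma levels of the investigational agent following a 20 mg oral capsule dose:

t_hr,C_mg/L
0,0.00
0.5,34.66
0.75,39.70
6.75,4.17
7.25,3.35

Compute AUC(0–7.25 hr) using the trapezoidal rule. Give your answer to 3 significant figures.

AUC = 151 mg/L·hr

Trapezoidal AUC_0→7.25:
  [0→0.5]: (0.00+34.66)/2 × 0.5 = 8.665
  [0.5→0.75]: (34.66+39.70)/2 × 0.25 = 9.295
  [0.75→6.75]: (39.70+4.17)/2 × 6 = 131.61
  [6.75→7.25]: (4.17+3.35)/2 × 0.5 = 1.88
  Sum = 151.45 mg/L·hr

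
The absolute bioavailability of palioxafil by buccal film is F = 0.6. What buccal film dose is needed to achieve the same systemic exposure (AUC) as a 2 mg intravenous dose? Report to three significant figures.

D_buccal = 3.33 mg

For equal systemic exposure: F × D_ev = D_iv
D_ev = D_iv / F = 2 / 0.6 = 3.33333 mg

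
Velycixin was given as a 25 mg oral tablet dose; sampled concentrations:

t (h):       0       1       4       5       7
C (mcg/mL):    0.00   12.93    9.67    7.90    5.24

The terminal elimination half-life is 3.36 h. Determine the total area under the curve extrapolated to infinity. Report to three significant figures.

AUC = 87.7 mcg/mL·h

Trapezoidal AUC_0→7:
  [0→1]: (0.00+12.93)/2 × 1 = 6.465
  [1→4]: (12.93+9.67)/2 × 3 = 33.9
  [4→5]: (9.67+7.90)/2 × 1 = 8.785
  [5→7]: (7.90+5.24)/2 × 2 = 13.14
  Sum = 62.29 mcg/mL·h
k_e = ln2 / t½ = 0.693147 / 3.36 = 0.2063 h^-1
Extrapolated tail: C_last / k_e = 5.24 / 0.2063 = 25.400
AUC_0→∞ = 62.29 + 25.400 = 87.69 mcg/mL·h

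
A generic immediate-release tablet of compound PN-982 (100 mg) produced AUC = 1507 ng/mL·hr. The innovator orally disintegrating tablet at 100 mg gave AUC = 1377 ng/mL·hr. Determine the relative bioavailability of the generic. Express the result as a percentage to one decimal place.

F_rel = 109.4%

F_rel = (AUC_test/D_test) / (AUC_ref/D_ref)
      = (1507/100) / (1377/100)
      = 15.07 / 13.77 = 1.0944 = 109.44%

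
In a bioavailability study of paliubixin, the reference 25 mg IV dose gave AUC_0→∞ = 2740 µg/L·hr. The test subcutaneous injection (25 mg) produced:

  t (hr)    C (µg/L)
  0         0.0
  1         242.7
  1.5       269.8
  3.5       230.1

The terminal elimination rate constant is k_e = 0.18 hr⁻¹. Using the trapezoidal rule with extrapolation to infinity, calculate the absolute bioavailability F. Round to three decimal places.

F = 0.740

Trapezoidal AUC_0→3.5 (subcutaneous injection):
  [0→1]: (0.0+242.7)/2 × 1 = 121.35
  [1→1.5]: (242.7+269.8)/2 × 0.5 = 128.125
  [1.5→3.5]: (269.8+230.1)/2 × 2 = 499.9
  Sum = 749.375 µg/L·hr
Tail: C_last/k_e = 230.1/0.18 = 1278.333
AUC_0→∞ (subcutaneous injection) = 749.375 + 1278.333 = 2027.708 µg/L·hr
F = (AUC_ev/D_ev)/(AUC_iv/D_iv) = (2027.708/25)/(2740/25) = 81.10832/109.6 = 0.7400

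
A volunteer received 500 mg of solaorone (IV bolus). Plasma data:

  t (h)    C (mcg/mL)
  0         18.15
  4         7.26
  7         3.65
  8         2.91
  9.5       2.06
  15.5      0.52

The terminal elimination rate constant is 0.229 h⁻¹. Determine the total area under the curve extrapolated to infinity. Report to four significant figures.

Trapezoidal AUC_0→15.5:
  [0→4]: (18.15+7.26)/2 × 4 = 50.82
  [4→7]: (7.26+3.65)/2 × 3 = 16.365
  [7→8]: (3.65+2.91)/2 × 1 = 3.28
  [8→9.5]: (2.91+2.06)/2 × 1.5 = 3.7275
  [9.5→15.5]: (2.06+0.52)/2 × 6 = 7.74
  Sum = 81.9325 mcg/mL·h
Extrapolated tail: C_last / k_e = 0.52 / 0.229 = 2.271
AUC_0→∞ = 81.9325 + 2.271 = 84.2035 mcg/mL·h

AUC = 84.20 mcg/mL·h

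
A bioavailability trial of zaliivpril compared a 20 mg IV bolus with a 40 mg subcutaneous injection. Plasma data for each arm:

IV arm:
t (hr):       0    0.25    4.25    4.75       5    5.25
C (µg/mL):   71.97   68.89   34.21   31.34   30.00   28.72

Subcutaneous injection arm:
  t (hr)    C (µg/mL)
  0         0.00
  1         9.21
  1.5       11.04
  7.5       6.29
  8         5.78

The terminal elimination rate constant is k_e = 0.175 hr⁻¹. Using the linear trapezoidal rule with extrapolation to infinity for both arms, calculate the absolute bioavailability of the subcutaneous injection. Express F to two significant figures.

Trapezoidal AUC_0→5.25 (IV):
  [0→0.25]: (71.97+68.89)/2 × 0.25 = 17.6075
  [0.25→4.25]: (68.89+34.21)/2 × 4 = 206.2
  [4.25→4.75]: (34.21+31.34)/2 × 0.5 = 16.3875
  [4.75→5]: (31.34+30.00)/2 × 0.25 = 7.6675
  [5→5.25]: (30.00+28.72)/2 × 0.25 = 7.34
  Sum = 255.2025 µg/mL·hr
IV tail: 28.72/0.175 = 164.114; AUC_iv,0→∞ = 255.2025 + 164.114 = 419.3165 µg/mL·hr
Trapezoidal AUC_0→8 (subcutaneous injection):
  [0→1]: (0.00+9.21)/2 × 1 = 4.605
  [1→1.5]: (9.21+11.04)/2 × 0.5 = 5.0625
  [1.5→7.5]: (11.04+6.29)/2 × 6 = 51.99
  [7.5→8]: (6.29+5.78)/2 × 0.5 = 3.0175
  Sum = 64.675 µg/mL·hr
subcutaneous injection tail: 5.78/0.175 = 33.029; AUC_ev,0→∞ = 64.675 + 33.029 = 97.704 µg/mL·hr
F = (AUC_ev/D_ev)/(AUC_iv/D_iv) = (97.704/40)/(419.3165/20) = 2.4426/20.965825 = 0.1165

F = 0.12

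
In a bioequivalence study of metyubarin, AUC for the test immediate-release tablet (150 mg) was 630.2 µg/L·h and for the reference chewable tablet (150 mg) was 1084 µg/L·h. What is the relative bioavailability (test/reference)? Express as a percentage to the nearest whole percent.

F_rel = 58%

F_rel = (AUC_test/D_test) / (AUC_ref/D_ref)
      = (630.2/150) / (1084/150)
      = 4.20133 / 7.22667 = 0.5814 = 58.14%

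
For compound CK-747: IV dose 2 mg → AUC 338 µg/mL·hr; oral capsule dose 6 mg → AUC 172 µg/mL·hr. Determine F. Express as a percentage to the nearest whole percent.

F = 17%

F = (AUC_ev / D_ev) / (AUC_iv / D_iv)
  = (172/6) / (338/2)
  = 28.6667 / 169 = 0.1696
  = 16.96%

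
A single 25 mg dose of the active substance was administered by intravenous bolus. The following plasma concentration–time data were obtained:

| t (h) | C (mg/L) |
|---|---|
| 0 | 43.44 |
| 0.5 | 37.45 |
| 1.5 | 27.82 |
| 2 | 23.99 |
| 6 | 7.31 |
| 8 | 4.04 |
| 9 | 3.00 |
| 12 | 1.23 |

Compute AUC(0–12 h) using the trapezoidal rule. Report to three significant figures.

AUC = 150 mg/L·h

Trapezoidal AUC_0→12:
  [0→0.5]: (43.44+37.45)/2 × 0.5 = 20.2225
  [0.5→1.5]: (37.45+27.82)/2 × 1 = 32.635
  [1.5→2]: (27.82+23.99)/2 × 0.5 = 12.9525
  [2→6]: (23.99+7.31)/2 × 4 = 62.6
  [6→8]: (7.31+4.04)/2 × 2 = 11.35
  [8→9]: (4.04+3.00)/2 × 1 = 3.52
  [9→12]: (3.00+1.23)/2 × 3 = 6.345
  Sum = 149.625 mg/L·h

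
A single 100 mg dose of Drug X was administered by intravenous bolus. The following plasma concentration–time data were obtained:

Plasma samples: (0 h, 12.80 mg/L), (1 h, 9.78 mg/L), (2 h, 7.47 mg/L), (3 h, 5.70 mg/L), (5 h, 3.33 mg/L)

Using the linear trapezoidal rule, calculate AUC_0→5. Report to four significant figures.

AUC = 35.53 mg/L·h

Trapezoidal AUC_0→5:
  [0→1]: (12.80+9.78)/2 × 1 = 11.29
  [1→2]: (9.78+7.47)/2 × 1 = 8.625
  [2→3]: (7.47+5.70)/2 × 1 = 6.585
  [3→5]: (5.70+3.33)/2 × 2 = 9.03
  Sum = 35.53 mg/L·h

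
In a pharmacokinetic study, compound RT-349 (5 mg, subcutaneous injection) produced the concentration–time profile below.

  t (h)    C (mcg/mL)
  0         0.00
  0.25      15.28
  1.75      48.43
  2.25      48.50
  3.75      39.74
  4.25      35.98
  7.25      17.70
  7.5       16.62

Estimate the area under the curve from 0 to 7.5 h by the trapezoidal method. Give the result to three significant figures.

Trapezoidal AUC_0→7.5:
  [0→0.25]: (0.00+15.28)/2 × 0.25 = 1.91
  [0.25→1.75]: (15.28+48.43)/2 × 1.5 = 47.7825
  [1.75→2.25]: (48.43+48.50)/2 × 0.5 = 24.2325
  [2.25→3.75]: (48.50+39.74)/2 × 1.5 = 66.18
  [3.75→4.25]: (39.74+35.98)/2 × 0.5 = 18.93
  [4.25→7.25]: (35.98+17.70)/2 × 3 = 80.52
  [7.25→7.5]: (17.70+16.62)/2 × 0.25 = 4.29
  Sum = 243.845 mcg/mL·h

AUC = 244 mcg/mL·h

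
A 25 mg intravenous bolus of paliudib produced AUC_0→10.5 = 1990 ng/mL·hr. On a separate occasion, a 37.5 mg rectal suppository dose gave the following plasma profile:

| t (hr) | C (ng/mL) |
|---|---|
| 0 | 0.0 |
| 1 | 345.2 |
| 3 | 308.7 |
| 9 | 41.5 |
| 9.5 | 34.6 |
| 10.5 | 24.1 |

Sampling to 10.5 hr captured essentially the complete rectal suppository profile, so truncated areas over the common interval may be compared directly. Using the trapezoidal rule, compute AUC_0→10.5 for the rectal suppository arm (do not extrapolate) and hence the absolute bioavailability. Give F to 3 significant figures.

Trapezoidal AUC_0→10.5 (rectal suppository):
  [0→1]: (0.0+345.2)/2 × 1 = 172.6
  [1→3]: (345.2+308.7)/2 × 2 = 653.9
  [3→9]: (308.7+41.5)/2 × 6 = 1050.6
  [9→9.5]: (41.5+34.6)/2 × 0.5 = 19.025
  [9.5→10.5]: (34.6+24.1)/2 × 1 = 29.35
  Sum = 1925.475 ng/mL·hr
F = (AUC_ev/D_ev)/(AUC_iv/D_iv) = (1925.475/37.5)/(1990/25) = 51.346/79.6 = 0.6451

F = 0.645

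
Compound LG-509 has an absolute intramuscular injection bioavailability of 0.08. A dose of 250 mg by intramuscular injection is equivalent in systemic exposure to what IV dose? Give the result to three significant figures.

Systemic exposure from an extravascular dose = F × D_ev, so the equivalent IV dose is F × D_ev.
D_iv = F × D_ev = 0.08 × 250 = 20 mg

D_iv = 20.0 mg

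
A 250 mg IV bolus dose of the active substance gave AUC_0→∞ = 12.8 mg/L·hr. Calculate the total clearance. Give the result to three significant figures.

CL = 19.5 L/hr

CL = Dose_iv / AUC_0→∞
   = 250 / 12.8 = 19.53125 L/hr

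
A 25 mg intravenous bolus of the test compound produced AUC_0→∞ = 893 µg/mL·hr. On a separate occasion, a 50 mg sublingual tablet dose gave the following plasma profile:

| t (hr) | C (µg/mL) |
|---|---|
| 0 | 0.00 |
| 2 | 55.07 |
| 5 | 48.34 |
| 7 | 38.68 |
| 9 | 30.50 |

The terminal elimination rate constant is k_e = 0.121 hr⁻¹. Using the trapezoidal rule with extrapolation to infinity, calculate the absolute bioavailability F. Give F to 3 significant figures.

Trapezoidal AUC_0→9 (sublingual tablet):
  [0→2]: (0.00+55.07)/2 × 2 = 55.07
  [2→5]: (55.07+48.34)/2 × 3 = 155.115
  [5→7]: (48.34+38.68)/2 × 2 = 87.02
  [7→9]: (38.68+30.50)/2 × 2 = 69.18
  Sum = 366.385 µg/mL·hr
Tail: C_last/k_e = 30.50/0.121 = 252.066
AUC_0→∞ (sublingual tablet) = 366.385 + 252.066 = 618.451 µg/mL·hr
F = (AUC_ev/D_ev)/(AUC_iv/D_iv) = (618.451/50)/(893/25) = 12.36902/35.72 = 0.3463

F = 0.346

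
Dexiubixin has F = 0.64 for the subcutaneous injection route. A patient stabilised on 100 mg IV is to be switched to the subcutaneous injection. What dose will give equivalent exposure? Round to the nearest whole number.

For equal systemic exposure: F × D_ev = D_iv
D_ev = D_iv / F = 100 / 0.64 = 156.25 mg

D_subcutaneous = 156 mg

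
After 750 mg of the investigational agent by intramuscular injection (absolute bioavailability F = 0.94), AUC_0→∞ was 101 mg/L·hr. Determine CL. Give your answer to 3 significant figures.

CL = F × Dose / AUC_0→∞
   = 0.94 × 750 / 101 = 6.9802 L/hr

CL = 6.98 L/hr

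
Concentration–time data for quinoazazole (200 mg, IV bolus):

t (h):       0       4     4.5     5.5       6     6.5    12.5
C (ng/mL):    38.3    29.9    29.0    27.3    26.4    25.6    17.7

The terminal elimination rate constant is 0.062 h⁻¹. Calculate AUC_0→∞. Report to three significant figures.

AUC = 621 ng/mL·h

Trapezoidal AUC_0→12.5:
  [0→4]: (38.3+29.9)/2 × 4 = 136.4
  [4→4.5]: (29.9+29.0)/2 × 0.5 = 14.725
  [4.5→5.5]: (29.0+27.3)/2 × 1 = 28.15
  [5.5→6]: (27.3+26.4)/2 × 0.5 = 13.425
  [6→6.5]: (26.4+25.6)/2 × 0.5 = 13.0
  [6.5→12.5]: (25.6+17.7)/2 × 6 = 129.9
  Sum = 335.6 ng/mL·h
Extrapolated tail: C_last / k_e = 17.7 / 0.062 = 285.484
AUC_0→∞ = 335.6 + 285.484 = 621.084 ng/mL·h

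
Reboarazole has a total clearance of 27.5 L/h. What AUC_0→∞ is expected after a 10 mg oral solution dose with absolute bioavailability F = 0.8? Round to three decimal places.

AUC = 0.291 mg/L·h

AUC_0→∞ = F × Dose / CL
        = 0.8 × 10 / 27.5 = 0.290909 mg/L·h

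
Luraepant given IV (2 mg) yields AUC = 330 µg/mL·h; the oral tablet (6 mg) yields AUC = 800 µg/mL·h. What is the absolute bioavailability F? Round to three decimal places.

F = 0.808

F = (AUC_ev / D_ev) / (AUC_iv / D_iv)
  = (800/6) / (330/2)
  = 133.333 / 165 = 0.8081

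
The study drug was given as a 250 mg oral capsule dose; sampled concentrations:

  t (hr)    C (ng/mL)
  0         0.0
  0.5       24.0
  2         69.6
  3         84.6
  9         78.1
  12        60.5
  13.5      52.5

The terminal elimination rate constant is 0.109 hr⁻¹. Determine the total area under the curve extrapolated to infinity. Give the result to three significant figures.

Trapezoidal AUC_0→13.5:
  [0→0.5]: (0.0+24.0)/2 × 0.5 = 6.0
  [0.5→2]: (24.0+69.6)/2 × 1.5 = 70.2
  [2→3]: (69.6+84.6)/2 × 1 = 77.1
  [3→9]: (84.6+78.1)/2 × 6 = 488.1
  [9→12]: (78.1+60.5)/2 × 3 = 207.9
  [12→13.5]: (60.5+52.5)/2 × 1.5 = 84.75
  Sum = 934.05 ng/mL·hr
Extrapolated tail: C_last / k_e = 52.5 / 0.109 = 481.651
AUC_0→∞ = 934.05 + 481.651 = 1415.701 ng/mL·hr

AUC = 1420 ng/mL·hr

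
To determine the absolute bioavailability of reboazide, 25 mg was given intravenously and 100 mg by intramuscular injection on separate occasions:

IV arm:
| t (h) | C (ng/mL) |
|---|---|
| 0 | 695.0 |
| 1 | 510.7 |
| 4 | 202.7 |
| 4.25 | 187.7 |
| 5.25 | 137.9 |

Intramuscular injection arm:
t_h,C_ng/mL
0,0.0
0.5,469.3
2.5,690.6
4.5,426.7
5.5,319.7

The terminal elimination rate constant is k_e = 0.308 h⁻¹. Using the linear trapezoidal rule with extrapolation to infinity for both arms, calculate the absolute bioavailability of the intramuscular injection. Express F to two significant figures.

F = 0.41

Trapezoidal AUC_0→5.25 (IV):
  [0→1]: (695.0+510.7)/2 × 1 = 602.85
  [1→4]: (510.7+202.7)/2 × 3 = 1070.1
  [4→4.25]: (202.7+187.7)/2 × 0.25 = 48.8
  [4.25→5.25]: (187.7+137.9)/2 × 1 = 162.8
  Sum = 1884.55 ng/mL·h
IV tail: 137.9/0.308 = 447.727; AUC_iv,0→∞ = 1884.55 + 447.727 = 2332.277 ng/mL·h
Trapezoidal AUC_0→5.5 (intramuscular injection):
  [0→0.5]: (0.0+469.3)/2 × 0.5 = 117.325
  [0.5→2.5]: (469.3+690.6)/2 × 2 = 1159.9
  [2.5→4.5]: (690.6+426.7)/2 × 2 = 1117.3
  [4.5→5.5]: (426.7+319.7)/2 × 1 = 373.2
  Sum = 2767.725 ng/mL·h
intramuscular injection tail: 319.7/0.308 = 1037.987; AUC_ev,0→∞ = 2767.725 + 1037.987 = 3805.712 ng/mL·h
F = (AUC_ev/D_ev)/(AUC_iv/D_iv) = (3805.712/100)/(2332.277/25) = 38.05712/93.29108 = 0.4079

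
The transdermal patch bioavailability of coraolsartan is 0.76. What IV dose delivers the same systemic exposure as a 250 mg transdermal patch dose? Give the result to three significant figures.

Systemic exposure from an extravascular dose = F × D_ev, so the equivalent IV dose is F × D_ev.
D_iv = F × D_ev = 0.76 × 250 = 190 mg

D_iv = 190 mg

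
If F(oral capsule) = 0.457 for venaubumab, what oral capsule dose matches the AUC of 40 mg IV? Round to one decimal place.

D_oral = 87.5 mg

For equal systemic exposure: F × D_ev = D_iv
D_ev = D_iv / F = 40 / 0.457 = 87.5274 mg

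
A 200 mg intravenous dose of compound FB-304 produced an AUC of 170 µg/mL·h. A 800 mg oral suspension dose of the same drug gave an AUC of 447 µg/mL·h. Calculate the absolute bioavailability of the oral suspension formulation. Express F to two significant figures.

F = 0.66

F = (AUC_ev / D_ev) / (AUC_iv / D_iv)
  = (447/800) / (170/200)
  = 0.55875 / 0.85 = 0.6574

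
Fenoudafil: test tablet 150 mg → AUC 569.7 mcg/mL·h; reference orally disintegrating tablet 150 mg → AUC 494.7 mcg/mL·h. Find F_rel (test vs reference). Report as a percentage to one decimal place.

F_rel = (AUC_test/D_test) / (AUC_ref/D_ref)
      = (569.7/150) / (494.7/150)
      = 3.798 / 3.298 = 1.1516 = 115.16%

F_rel = 115.2%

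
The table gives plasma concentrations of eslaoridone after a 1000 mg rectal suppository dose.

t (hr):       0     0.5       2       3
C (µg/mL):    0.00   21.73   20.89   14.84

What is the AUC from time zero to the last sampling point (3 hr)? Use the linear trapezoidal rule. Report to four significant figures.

AUC = 55.26 µg/mL·hr

Trapezoidal AUC_0→3:
  [0→0.5]: (0.00+21.73)/2 × 0.5 = 5.4325
  [0.5→2]: (21.73+20.89)/2 × 1.5 = 31.965
  [2→3]: (20.89+14.84)/2 × 1 = 17.865
  Sum = 55.2625 µg/mL·hr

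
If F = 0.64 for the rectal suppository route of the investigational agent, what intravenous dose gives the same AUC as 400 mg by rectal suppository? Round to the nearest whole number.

Systemic exposure from an extravascular dose = F × D_ev, so the equivalent IV dose is F × D_ev.
D_iv = F × D_ev = 0.64 × 400 = 256 mg

D_iv = 256 mg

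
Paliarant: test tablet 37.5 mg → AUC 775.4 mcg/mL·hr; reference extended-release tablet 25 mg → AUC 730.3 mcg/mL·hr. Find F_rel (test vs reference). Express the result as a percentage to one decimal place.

F_rel = 70.8%

F_rel = (AUC_test/D_test) / (AUC_ref/D_ref)
      = (775.4/37.5) / (730.3/25)
      = 20.6773 / 29.212 = 0.7078 = 70.78%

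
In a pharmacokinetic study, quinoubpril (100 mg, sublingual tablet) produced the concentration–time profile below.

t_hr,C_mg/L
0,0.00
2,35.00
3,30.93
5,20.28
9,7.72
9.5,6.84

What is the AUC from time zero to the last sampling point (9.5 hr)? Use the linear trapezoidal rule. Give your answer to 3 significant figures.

Trapezoidal AUC_0→9.5:
  [0→2]: (0.00+35.00)/2 × 2 = 35.0
  [2→3]: (35.00+30.93)/2 × 1 = 32.965
  [3→5]: (30.93+20.28)/2 × 2 = 51.21
  [5→9]: (20.28+7.72)/2 × 4 = 56.0
  [9→9.5]: (7.72+6.84)/2 × 0.5 = 3.64
  Sum = 178.815 mg/L·hr

AUC = 179 mg/L·hr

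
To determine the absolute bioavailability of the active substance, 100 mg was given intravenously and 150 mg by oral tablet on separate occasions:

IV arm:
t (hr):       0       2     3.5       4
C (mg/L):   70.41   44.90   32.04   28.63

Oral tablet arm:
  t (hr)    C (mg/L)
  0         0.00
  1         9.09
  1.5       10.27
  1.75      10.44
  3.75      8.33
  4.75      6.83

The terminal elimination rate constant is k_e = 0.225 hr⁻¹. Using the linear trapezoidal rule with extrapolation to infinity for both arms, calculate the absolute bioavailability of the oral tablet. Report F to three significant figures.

Trapezoidal AUC_0→4 (IV):
  [0→2]: (70.41+44.90)/2 × 2 = 115.31
  [2→3.5]: (44.90+32.04)/2 × 1.5 = 57.705
  [3.5→4]: (32.04+28.63)/2 × 0.5 = 15.1675
  Sum = 188.1825 mg/L·hr
IV tail: 28.63/0.225 = 127.244; AUC_iv,0→∞ = 188.1825 + 127.244 = 315.4265 mg/L·hr
Trapezoidal AUC_0→4.75 (oral tablet):
  [0→1]: (0.00+9.09)/2 × 1 = 4.545
  [1→1.5]: (9.09+10.27)/2 × 0.5 = 4.84
  [1.5→1.75]: (10.27+10.44)/2 × 0.25 = 2.58875
  [1.75→3.75]: (10.44+8.33)/2 × 2 = 18.77
  [3.75→4.75]: (8.33+6.83)/2 × 1 = 7.58
  Sum = 38.32375 mg/L·hr
oral tablet tail: 6.83/0.225 = 30.356; AUC_ev,0→∞ = 38.32375 + 30.356 = 68.67975 mg/L·hr
F = (AUC_ev/D_ev)/(AUC_iv/D_iv) = (68.67975/150)/(315.4265/100) = 0.457865/3.154265 = 0.1452

F = 0.145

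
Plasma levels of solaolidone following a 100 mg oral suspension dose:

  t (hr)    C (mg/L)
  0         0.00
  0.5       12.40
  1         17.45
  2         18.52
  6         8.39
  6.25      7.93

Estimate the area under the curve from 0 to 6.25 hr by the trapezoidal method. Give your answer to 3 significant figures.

AUC = 84.4 mg/L·hr

Trapezoidal AUC_0→6.25:
  [0→0.5]: (0.00+12.40)/2 × 0.5 = 3.1
  [0.5→1]: (12.40+17.45)/2 × 0.5 = 7.4625
  [1→2]: (17.45+18.52)/2 × 1 = 17.985
  [2→6]: (18.52+8.39)/2 × 4 = 53.82
  [6→6.25]: (8.39+7.93)/2 × 0.25 = 2.04
  Sum = 84.4075 mg/L·hr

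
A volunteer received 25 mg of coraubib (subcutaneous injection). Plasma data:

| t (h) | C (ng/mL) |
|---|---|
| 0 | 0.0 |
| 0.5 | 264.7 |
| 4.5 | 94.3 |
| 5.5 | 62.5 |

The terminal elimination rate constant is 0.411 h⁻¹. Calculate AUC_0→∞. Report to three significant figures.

AUC = 1010 ng/mL·h

Trapezoidal AUC_0→5.5:
  [0→0.5]: (0.0+264.7)/2 × 0.5 = 66.175
  [0.5→4.5]: (264.7+94.3)/2 × 4 = 718.0
  [4.5→5.5]: (94.3+62.5)/2 × 1 = 78.4
  Sum = 862.575 ng/mL·h
Extrapolated tail: C_last / k_e = 62.5 / 0.411 = 152.068
AUC_0→∞ = 862.575 + 152.068 = 1014.643 ng/mL·h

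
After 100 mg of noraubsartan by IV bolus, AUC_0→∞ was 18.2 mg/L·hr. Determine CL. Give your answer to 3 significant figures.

CL = 5.49 L/hr

CL = Dose_iv / AUC_0→∞
   = 100 / 18.2 = 5.49451 L/hr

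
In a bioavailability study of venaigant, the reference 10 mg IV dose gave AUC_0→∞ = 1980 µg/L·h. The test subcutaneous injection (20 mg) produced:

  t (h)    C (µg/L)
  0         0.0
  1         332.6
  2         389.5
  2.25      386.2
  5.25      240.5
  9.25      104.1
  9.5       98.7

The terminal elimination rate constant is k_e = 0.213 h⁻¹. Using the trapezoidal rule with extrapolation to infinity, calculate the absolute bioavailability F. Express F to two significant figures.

F = 0.69

Trapezoidal AUC_0→9.5 (subcutaneous injection):
  [0→1]: (0.0+332.6)/2 × 1 = 166.3
  [1→2]: (332.6+389.5)/2 × 1 = 361.05
  [2→2.25]: (389.5+386.2)/2 × 0.25 = 96.9625
  [2.25→5.25]: (386.2+240.5)/2 × 3 = 940.05
  [5.25→9.25]: (240.5+104.1)/2 × 4 = 689.2
  [9.25→9.5]: (104.1+98.7)/2 × 0.25 = 25.35
  Sum = 2278.9125 µg/L·h
Tail: C_last/k_e = 98.7/0.213 = 463.380
AUC_0→∞ (subcutaneous injection) = 2278.9125 + 463.380 = 2742.2925 µg/L·h
F = (AUC_ev/D_ev)/(AUC_iv/D_iv) = (2742.2925/20)/(1980/10) = 137.115/198 = 0.6925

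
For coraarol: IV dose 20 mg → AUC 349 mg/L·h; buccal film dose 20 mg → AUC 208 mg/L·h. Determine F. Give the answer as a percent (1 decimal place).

F = (AUC_ev / D_ev) / (AUC_iv / D_iv)
  = (208/20) / (349/20)
  = 10.4 / 17.45 = 0.5960
  = 59.60%

F = 59.6%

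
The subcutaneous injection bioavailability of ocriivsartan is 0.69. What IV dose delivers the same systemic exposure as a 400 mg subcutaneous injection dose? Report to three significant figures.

D_iv = 276 mg

Systemic exposure from an extravascular dose = F × D_ev, so the equivalent IV dose is F × D_ev.
D_iv = F × D_ev = 0.69 × 400 = 276 mg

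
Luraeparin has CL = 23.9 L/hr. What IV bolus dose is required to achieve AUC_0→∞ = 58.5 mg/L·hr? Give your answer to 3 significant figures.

Dose = 1400 mg

Dose_iv = CL × AUC_0→∞
     = 23.9 × 58.5 = 1398.15 mg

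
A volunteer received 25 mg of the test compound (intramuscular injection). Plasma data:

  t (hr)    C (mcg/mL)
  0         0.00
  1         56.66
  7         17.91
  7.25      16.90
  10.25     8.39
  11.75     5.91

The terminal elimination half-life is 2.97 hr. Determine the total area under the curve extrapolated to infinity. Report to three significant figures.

AUC = 330 mcg/mL·hr

Trapezoidal AUC_0→11.75:
  [0→1]: (0.00+56.66)/2 × 1 = 28.33
  [1→7]: (56.66+17.91)/2 × 6 = 223.71
  [7→7.25]: (17.91+16.90)/2 × 0.25 = 4.35125
  [7.25→10.25]: (16.90+8.39)/2 × 3 = 37.935
  [10.25→11.75]: (8.39+5.91)/2 × 1.5 = 10.725
  Sum = 305.05125 mcg/mL·hr
k_e = ln2 / t½ = 0.693147 / 2.97 = 0.2334 hr^-1
Extrapolated tail: C_last / k_e = 5.91 / 0.2334 = 25.321
AUC_0→∞ = 305.05125 + 25.321 = 330.37225 mcg/mL·hr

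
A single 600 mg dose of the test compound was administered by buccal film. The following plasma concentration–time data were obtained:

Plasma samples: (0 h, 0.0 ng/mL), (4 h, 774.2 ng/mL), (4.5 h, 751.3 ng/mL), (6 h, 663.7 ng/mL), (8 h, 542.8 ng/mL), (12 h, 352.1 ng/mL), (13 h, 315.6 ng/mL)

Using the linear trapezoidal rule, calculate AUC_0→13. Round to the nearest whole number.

Trapezoidal AUC_0→13:
  [0→4]: (0.0+774.2)/2 × 4 = 1548.4
  [4→4.5]: (774.2+751.3)/2 × 0.5 = 381.375
  [4.5→6]: (751.3+663.7)/2 × 1.5 = 1061.25
  [6→8]: (663.7+542.8)/2 × 2 = 1206.5
  [8→12]: (542.8+352.1)/2 × 4 = 1789.8
  [12→13]: (352.1+315.6)/2 × 1 = 333.85
  Sum = 6321.175 ng/mL·h

AUC = 6321 ng/mL·h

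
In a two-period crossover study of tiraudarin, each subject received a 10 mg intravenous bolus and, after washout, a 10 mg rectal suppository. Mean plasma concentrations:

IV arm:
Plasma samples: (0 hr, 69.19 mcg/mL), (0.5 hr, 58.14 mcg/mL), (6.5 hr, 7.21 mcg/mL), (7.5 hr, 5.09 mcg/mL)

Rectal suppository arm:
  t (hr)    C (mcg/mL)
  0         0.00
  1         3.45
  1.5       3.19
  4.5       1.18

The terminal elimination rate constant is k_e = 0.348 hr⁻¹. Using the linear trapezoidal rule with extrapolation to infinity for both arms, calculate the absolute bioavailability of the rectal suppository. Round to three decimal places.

F = 0.054

Trapezoidal AUC_0→7.5 (IV):
  [0→0.5]: (69.19+58.14)/2 × 0.5 = 31.8325
  [0.5→6.5]: (58.14+7.21)/2 × 6 = 196.05
  [6.5→7.5]: (7.21+5.09)/2 × 1 = 6.15
  Sum = 234.0325 mcg/mL·hr
IV tail: 5.09/0.348 = 14.626; AUC_iv,0→∞ = 234.0325 + 14.626 = 248.6585 mcg/mL·hr
Trapezoidal AUC_0→4.5 (rectal suppository):
  [0→1]: (0.00+3.45)/2 × 1 = 1.725
  [1→1.5]: (3.45+3.19)/2 × 0.5 = 1.66
  [1.5→4.5]: (3.19+1.18)/2 × 3 = 6.555
  Sum = 9.94 mcg/mL·hr
rectal suppository tail: 1.18/0.348 = 3.391; AUC_ev,0→∞ = 9.94 + 3.391 = 13.331 mcg/mL·hr
F = (AUC_ev/D_ev)/(AUC_iv/D_iv) = (13.331/10)/(248.6585/10) = 1.3331/24.86585 = 0.0536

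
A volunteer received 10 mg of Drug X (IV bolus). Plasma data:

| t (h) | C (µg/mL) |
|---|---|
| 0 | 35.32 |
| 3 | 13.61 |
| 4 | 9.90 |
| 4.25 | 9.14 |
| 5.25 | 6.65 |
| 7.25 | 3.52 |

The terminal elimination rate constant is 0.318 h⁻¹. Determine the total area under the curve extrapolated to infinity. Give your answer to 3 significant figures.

Trapezoidal AUC_0→7.25:
  [0→3]: (35.32+13.61)/2 × 3 = 73.395
  [3→4]: (13.61+9.90)/2 × 1 = 11.755
  [4→4.25]: (9.90+9.14)/2 × 0.25 = 2.38
  [4.25→5.25]: (9.14+6.65)/2 × 1 = 7.895
  [5.25→7.25]: (6.65+3.52)/2 × 2 = 10.17
  Sum = 105.595 µg/mL·h
Extrapolated tail: C_last / k_e = 3.52 / 0.318 = 11.069
AUC_0→∞ = 105.595 + 11.069 = 116.664 µg/mL·h

AUC = 117 µg/mL·h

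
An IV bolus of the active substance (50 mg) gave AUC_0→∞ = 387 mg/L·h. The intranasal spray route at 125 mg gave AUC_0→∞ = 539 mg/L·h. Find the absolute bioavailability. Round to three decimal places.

F = 0.557

F = (AUC_ev / D_ev) / (AUC_iv / D_iv)
  = (539/125) / (387/50)
  = 4.312 / 7.74 = 0.5571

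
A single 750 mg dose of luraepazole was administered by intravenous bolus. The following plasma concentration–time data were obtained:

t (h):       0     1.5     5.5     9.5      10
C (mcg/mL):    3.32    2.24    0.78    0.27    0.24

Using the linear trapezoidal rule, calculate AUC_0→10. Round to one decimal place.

Trapezoidal AUC_0→10:
  [0→1.5]: (3.32+2.24)/2 × 1.5 = 4.17
  [1.5→5.5]: (2.24+0.78)/2 × 4 = 6.04
  [5.5→9.5]: (0.78+0.27)/2 × 4 = 2.1
  [9.5→10]: (0.27+0.24)/2 × 0.5 = 0.1275
  Sum = 12.4375 mcg/mL·h

AUC = 12.4 mcg/mL·h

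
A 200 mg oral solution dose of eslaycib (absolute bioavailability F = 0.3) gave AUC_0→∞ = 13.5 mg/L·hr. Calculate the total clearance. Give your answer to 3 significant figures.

CL = 4.44 L/hr

CL = F × Dose / AUC_0→∞
   = 0.3 × 200 / 13.5 = 4.44444 L/hr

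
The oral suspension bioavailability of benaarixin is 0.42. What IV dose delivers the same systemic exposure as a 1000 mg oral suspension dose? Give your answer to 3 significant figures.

Systemic exposure from an extravascular dose = F × D_ev, so the equivalent IV dose is F × D_ev.
D_iv = F × D_ev = 0.42 × 1000 = 420 mg

D_iv = 420 mg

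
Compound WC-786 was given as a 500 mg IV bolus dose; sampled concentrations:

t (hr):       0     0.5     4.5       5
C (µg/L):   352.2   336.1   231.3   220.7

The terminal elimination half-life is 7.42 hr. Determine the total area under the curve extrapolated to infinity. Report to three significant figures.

AUC = 3780 µg/L·hr

Trapezoidal AUC_0→5:
  [0→0.5]: (352.2+336.1)/2 × 0.5 = 172.075
  [0.5→4.5]: (336.1+231.3)/2 × 4 = 1134.8
  [4.5→5]: (231.3+220.7)/2 × 0.5 = 113.0
  Sum = 1419.875 µg/L·hr
k_e = ln2 / t½ = 0.693147 / 7.42 = 0.0934 hr^-1
Extrapolated tail: C_last / k_e = 220.7 / 0.0934 = 2362.955
AUC_0→∞ = 1419.875 + 2362.955 = 3782.83 µg/L·hr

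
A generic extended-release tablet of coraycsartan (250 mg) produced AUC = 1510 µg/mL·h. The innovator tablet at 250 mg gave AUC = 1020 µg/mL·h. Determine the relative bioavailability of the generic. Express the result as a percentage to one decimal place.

F_rel = 148.0%

F_rel = (AUC_test/D_test) / (AUC_ref/D_ref)
      = (1510/250) / (1020/250)
      = 6.04 / 4.08 = 1.4804 = 148.04%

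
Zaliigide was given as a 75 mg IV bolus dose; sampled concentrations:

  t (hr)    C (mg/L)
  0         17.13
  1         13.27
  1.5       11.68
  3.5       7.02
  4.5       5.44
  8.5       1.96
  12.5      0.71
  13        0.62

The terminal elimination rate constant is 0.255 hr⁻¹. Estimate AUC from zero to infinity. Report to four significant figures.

Trapezoidal AUC_0→13:
  [0→1]: (17.13+13.27)/2 × 1 = 15.2
  [1→1.5]: (13.27+11.68)/2 × 0.5 = 6.2375
  [1.5→3.5]: (11.68+7.02)/2 × 2 = 18.7
  [3.5→4.5]: (7.02+5.44)/2 × 1 = 6.23
  [4.5→8.5]: (5.44+1.96)/2 × 4 = 14.8
  [8.5→12.5]: (1.96+0.71)/2 × 4 = 5.34
  [12.5→13]: (0.71+0.62)/2 × 0.5 = 0.3325
  Sum = 66.84 mg/L·hr
Extrapolated tail: C_last / k_e = 0.62 / 0.255 = 2.431
AUC_0→∞ = 66.84 + 2.431 = 69.271 mg/L·hr

AUC = 69.27 mg/L·hr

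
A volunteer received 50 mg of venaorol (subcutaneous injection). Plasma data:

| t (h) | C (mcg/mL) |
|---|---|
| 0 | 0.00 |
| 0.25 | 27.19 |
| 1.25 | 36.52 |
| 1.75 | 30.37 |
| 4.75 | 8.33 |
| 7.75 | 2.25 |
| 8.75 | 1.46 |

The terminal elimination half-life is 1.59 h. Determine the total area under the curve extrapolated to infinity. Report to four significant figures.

AUC = 131.1 mcg/mL·h

Trapezoidal AUC_0→8.75:
  [0→0.25]: (0.00+27.19)/2 × 0.25 = 3.39875
  [0.25→1.25]: (27.19+36.52)/2 × 1 = 31.855
  [1.25→1.75]: (36.52+30.37)/2 × 0.5 = 16.7225
  [1.75→4.75]: (30.37+8.33)/2 × 3 = 58.05
  [4.75→7.75]: (8.33+2.25)/2 × 3 = 15.87
  [7.75→8.75]: (2.25+1.46)/2 × 1 = 1.855
  Sum = 127.75125 mcg/mL·h
k_e = ln2 / t½ = 0.693147 / 1.59 = 0.4359 h^-1
Extrapolated tail: C_last / k_e = 1.46 / 0.4359 = 3.349
AUC_0→∞ = 127.75125 + 3.349 = 131.10025 mcg/mL·h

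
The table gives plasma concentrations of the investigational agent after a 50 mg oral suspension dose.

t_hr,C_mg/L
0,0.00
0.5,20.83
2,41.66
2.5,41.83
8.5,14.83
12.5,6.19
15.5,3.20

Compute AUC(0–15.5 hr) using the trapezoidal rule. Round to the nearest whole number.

AUC = 299 mg/L·hr

Trapezoidal AUC_0→15.5:
  [0→0.5]: (0.00+20.83)/2 × 0.5 = 5.2075
  [0.5→2]: (20.83+41.66)/2 × 1.5 = 46.8675
  [2→2.5]: (41.66+41.83)/2 × 0.5 = 20.8725
  [2.5→8.5]: (41.83+14.83)/2 × 6 = 169.98
  [8.5→12.5]: (14.83+6.19)/2 × 4 = 42.04
  [12.5→15.5]: (6.19+3.20)/2 × 3 = 14.085
  Sum = 299.0525 mg/L·hr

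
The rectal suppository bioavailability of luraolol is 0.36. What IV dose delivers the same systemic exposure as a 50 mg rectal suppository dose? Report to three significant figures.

D_iv = 18.0 mg

Systemic exposure from an extravascular dose = F × D_ev, so the equivalent IV dose is F × D_ev.
D_iv = F × D_ev = 0.36 × 50 = 18 mg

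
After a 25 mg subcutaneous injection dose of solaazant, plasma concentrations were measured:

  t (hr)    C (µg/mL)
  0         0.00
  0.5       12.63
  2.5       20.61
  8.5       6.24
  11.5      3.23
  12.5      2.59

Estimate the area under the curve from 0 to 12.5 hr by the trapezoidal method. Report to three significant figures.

AUC = 134 µg/mL·hr

Trapezoidal AUC_0→12.5:
  [0→0.5]: (0.00+12.63)/2 × 0.5 = 3.1575
  [0.5→2.5]: (12.63+20.61)/2 × 2 = 33.24
  [2.5→8.5]: (20.61+6.24)/2 × 6 = 80.55
  [8.5→11.5]: (6.24+3.23)/2 × 3 = 14.205
  [11.5→12.5]: (3.23+2.59)/2 × 1 = 2.91
  Sum = 134.0625 µg/mL·hr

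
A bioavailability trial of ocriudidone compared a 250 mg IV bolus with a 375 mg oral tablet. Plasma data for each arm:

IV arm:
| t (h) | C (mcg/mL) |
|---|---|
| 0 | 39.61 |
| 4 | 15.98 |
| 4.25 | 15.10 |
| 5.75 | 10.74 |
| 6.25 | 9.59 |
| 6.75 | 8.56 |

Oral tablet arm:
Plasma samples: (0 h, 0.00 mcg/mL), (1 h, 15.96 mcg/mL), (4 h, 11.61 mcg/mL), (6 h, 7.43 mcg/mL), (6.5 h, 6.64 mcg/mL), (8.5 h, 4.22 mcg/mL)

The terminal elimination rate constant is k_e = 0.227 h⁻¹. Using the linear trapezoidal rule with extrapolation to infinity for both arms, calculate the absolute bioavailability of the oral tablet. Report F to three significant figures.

Trapezoidal AUC_0→6.75 (IV):
  [0→4]: (39.61+15.98)/2 × 4 = 111.18
  [4→4.25]: (15.98+15.10)/2 × 0.25 = 3.885
  [4.25→5.75]: (15.10+10.74)/2 × 1.5 = 19.38
  [5.75→6.25]: (10.74+9.59)/2 × 0.5 = 5.0825
  [6.25→6.75]: (9.59+8.56)/2 × 0.5 = 4.5375
  Sum = 144.065 mcg/mL·h
IV tail: 8.56/0.227 = 37.709; AUC_iv,0→∞ = 144.065 + 37.709 = 181.774 mcg/mL·h
Trapezoidal AUC_0→8.5 (oral tablet):
  [0→1]: (0.00+15.96)/2 × 1 = 7.98
  [1→4]: (15.96+11.61)/2 × 3 = 41.355
  [4→6]: (11.61+7.43)/2 × 2 = 19.04
  [6→6.5]: (7.43+6.64)/2 × 0.5 = 3.5175
  [6.5→8.5]: (6.64+4.22)/2 × 2 = 10.86
  Sum = 82.7525 mcg/mL·h
oral tablet tail: 4.22/0.227 = 18.590; AUC_ev,0→∞ = 82.7525 + 18.590 = 101.3425 mcg/mL·h
F = (AUC_ev/D_ev)/(AUC_iv/D_iv) = (101.3425/375)/(181.774/250) = 0.270247/0.727096 = 0.3717

F = 0.372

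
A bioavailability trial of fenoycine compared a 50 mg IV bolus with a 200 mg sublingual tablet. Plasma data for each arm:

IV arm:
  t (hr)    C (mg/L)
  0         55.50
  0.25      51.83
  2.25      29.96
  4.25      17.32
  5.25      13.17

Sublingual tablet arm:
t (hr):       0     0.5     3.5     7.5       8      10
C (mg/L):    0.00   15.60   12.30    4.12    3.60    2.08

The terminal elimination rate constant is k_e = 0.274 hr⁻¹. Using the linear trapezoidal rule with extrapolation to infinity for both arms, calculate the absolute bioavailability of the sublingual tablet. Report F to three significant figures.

Trapezoidal AUC_0→5.25 (IV):
  [0→0.25]: (55.50+51.83)/2 × 0.25 = 13.41625
  [0.25→2.25]: (51.83+29.96)/2 × 2 = 81.79
  [2.25→4.25]: (29.96+17.32)/2 × 2 = 47.28
  [4.25→5.25]: (17.32+13.17)/2 × 1 = 15.245
  Sum = 157.73125 mg/L·hr
IV tail: 13.17/0.274 = 48.066; AUC_iv,0→∞ = 157.73125 + 48.066 = 205.79725 mg/L·hr
Trapezoidal AUC_0→10 (sublingual tablet):
  [0→0.5]: (0.00+15.60)/2 × 0.5 = 3.9
  [0.5→3.5]: (15.60+12.30)/2 × 3 = 41.85
  [3.5→7.5]: (12.30+4.12)/2 × 4 = 32.84
  [7.5→8]: (4.12+3.60)/2 × 0.5 = 1.93
  [8→10]: (3.60+2.08)/2 × 2 = 5.68
  Sum = 86.2 mg/L·hr
sublingual tablet tail: 2.08/0.274 = 7.591; AUC_ev,0→∞ = 86.2 + 7.591 = 93.791 mg/L·hr
F = (AUC_ev/D_ev)/(AUC_iv/D_iv) = (93.791/200)/(205.79725/50) = 0.468955/4.115945 = 0.1139

F = 0.114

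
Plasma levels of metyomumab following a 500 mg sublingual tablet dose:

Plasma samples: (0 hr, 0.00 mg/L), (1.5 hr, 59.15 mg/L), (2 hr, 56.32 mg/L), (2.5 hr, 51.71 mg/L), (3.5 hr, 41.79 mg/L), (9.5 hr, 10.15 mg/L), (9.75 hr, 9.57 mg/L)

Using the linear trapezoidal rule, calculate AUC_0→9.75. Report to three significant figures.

AUC = 305 mg/L·hr

Trapezoidal AUC_0→9.75:
  [0→1.5]: (0.00+59.15)/2 × 1.5 = 44.3625
  [1.5→2]: (59.15+56.32)/2 × 0.5 = 28.8675
  [2→2.5]: (56.32+51.71)/2 × 0.5 = 27.0075
  [2.5→3.5]: (51.71+41.79)/2 × 1 = 46.75
  [3.5→9.5]: (41.79+10.15)/2 × 6 = 155.82
  [9.5→9.75]: (10.15+9.57)/2 × 0.25 = 2.465
  Sum = 305.2725 mg/L·hr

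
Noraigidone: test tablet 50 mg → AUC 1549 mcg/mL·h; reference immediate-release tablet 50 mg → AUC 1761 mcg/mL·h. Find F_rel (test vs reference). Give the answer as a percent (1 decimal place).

F_rel = (AUC_test/D_test) / (AUC_ref/D_ref)
      = (1549/50) / (1761/50)
      = 30.98 / 35.22 = 0.8796 = 87.96%

F_rel = 88.0%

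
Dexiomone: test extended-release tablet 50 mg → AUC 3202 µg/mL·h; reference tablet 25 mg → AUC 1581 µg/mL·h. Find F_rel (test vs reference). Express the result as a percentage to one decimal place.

F_rel = 101.3%

F_rel = (AUC_test/D_test) / (AUC_ref/D_ref)
      = (3202/50) / (1581/25)
      = 64.04 / 63.24 = 1.0127 = 101.27%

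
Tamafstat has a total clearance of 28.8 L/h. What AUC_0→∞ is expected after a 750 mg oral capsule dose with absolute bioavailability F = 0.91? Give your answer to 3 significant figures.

AUC_0→∞ = F × Dose / CL
        = 0.91 × 750 / 28.8 = 23.6979 mg/L·h

AUC = 23.7 mg/L·h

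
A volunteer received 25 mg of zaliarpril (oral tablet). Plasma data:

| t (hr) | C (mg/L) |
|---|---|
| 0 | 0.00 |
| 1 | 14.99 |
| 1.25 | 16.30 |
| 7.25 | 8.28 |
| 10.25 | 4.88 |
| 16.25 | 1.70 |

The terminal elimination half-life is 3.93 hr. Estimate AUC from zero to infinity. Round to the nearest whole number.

Trapezoidal AUC_0→16.25:
  [0→1]: (0.00+14.99)/2 × 1 = 7.495
  [1→1.25]: (14.99+16.30)/2 × 0.25 = 3.91125
  [1.25→7.25]: (16.30+8.28)/2 × 6 = 73.74
  [7.25→10.25]: (8.28+4.88)/2 × 3 = 19.74
  [10.25→16.25]: (4.88+1.70)/2 × 6 = 19.74
  Sum = 124.62625 mg/L·hr
k_e = ln2 / t½ = 0.693147 / 3.93 = 0.1764 hr^-1
Extrapolated tail: C_last / k_e = 1.70 / 0.1764 = 9.637
AUC_0→∞ = 124.62625 + 9.637 = 134.26325 mg/L·hr

AUC = 134 mg/L·hr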